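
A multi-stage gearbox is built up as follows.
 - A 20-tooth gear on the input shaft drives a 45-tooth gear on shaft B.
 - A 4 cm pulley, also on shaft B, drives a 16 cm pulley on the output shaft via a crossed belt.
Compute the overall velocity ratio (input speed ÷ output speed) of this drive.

Each stage contributes driven/driver: gear mesh 45/20 = 2.25, belt 16/4 = 4.
Overall: 2.25 × 4 = 9.

9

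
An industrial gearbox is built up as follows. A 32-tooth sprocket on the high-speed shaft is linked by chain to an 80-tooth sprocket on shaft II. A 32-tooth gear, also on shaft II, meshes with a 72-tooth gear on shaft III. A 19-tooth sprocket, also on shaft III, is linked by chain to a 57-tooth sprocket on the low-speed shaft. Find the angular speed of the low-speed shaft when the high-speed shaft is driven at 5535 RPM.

328 RPM

chain 80/32 = 2.5 → 5535/2.5 = 2214 RPM
gear mesh 72/32 = 2.25 → 2214/2.25 = 984 RPM
chain 57/19 = 3 → 984/3 = 328 RPM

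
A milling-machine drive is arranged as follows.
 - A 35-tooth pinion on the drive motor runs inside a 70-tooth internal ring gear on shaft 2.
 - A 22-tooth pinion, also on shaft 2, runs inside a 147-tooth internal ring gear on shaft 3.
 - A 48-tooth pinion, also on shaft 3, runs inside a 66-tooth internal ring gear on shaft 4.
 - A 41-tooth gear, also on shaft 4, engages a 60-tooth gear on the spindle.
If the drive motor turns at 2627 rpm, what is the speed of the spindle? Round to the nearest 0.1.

97.7 rpm

Internal gear: ratio = 70/35 = 2, so shaft 2 turns at 2627 / 2 = 1313.5 rpm.
Internal gear: ratio = 147/22 = 6.6818, so shaft 3 turns at 1313.5 / 6.6818 = 196.58 rpm.
Internal gear: ratio = 66/48 = 1.375, so shaft 4 turns at 196.58 / 1.375 = 142.97 rpm.
Gear mesh: ratio = 60/41 = 1.4634, so the spindle turns at 142.97 / 1.4634 = 97.693 rpm.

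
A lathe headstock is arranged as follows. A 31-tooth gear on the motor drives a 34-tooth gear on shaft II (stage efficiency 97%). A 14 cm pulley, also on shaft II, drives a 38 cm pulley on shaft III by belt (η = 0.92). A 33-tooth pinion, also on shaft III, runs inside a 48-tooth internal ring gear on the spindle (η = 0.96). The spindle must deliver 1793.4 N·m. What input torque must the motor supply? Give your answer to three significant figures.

Overall ratio R = 1.0968 × 2.7143 × 1.4545 = 4.3301; overall efficiency η = 0.97 × 0.92 × 0.96 = 0.8567.
Input torque = output torque / (R × η) = 1793.4 / (4.3301 × 0.8567) = 483.44 N·m.

483 N·m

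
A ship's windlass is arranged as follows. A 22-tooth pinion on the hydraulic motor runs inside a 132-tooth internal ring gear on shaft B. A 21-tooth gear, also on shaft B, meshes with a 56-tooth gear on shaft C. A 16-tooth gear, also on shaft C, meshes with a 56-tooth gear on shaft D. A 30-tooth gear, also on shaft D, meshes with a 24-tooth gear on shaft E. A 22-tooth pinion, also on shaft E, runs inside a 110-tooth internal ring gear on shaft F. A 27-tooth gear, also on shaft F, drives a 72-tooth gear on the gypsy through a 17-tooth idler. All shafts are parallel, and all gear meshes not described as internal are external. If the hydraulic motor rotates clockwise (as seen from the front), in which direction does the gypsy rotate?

anticlockwise

the hydraulic motor → shaft B: internal mesh, same direction → CW.
shaft B → shaft C: external mesh, 1 reversal → CCW.
shaft C → shaft D: external mesh, 1 reversal → CW.
shaft D → shaft E: external mesh, 1 reversal → CCW.
shaft E → shaft F: internal mesh, same direction → CCW.
shaft F → the gypsy: driver → idler → driven is 2 external meshes, 2 reversals → CCW.
5 reversals in total — an odd number — so the gypsy turns opposite to the hydraulic motor.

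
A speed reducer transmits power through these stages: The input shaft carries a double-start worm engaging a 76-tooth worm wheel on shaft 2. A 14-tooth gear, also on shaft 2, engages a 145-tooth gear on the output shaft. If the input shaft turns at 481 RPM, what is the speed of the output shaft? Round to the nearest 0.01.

the input shaft → shaft 2 (worm, 76/2): 481 ÷ 38 = 12.658 RPM
shaft 2 → the output shaft (gear mesh, 145/14): 12.658 ÷ 10.357 = 1.2221 RPM

1.22 RPM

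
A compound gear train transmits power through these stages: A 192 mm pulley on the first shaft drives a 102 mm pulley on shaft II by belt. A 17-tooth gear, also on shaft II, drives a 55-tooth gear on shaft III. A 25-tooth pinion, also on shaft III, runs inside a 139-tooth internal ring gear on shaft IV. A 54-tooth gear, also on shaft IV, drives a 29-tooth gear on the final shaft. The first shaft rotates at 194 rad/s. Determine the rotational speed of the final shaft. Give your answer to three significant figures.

the first shaft → shaft II (belt, 102/192): 194 ÷ 0.53125 = 365.18 rad/s
shaft II → shaft III (gear mesh, 55/17): 365.18 ÷ 3.2353 = 112.87 rad/s
shaft III → shaft IV (internal gear, 139/25): 112.87 ÷ 5.56 = 20.301 rad/s
shaft IV → the final shaft (gear mesh, 29/54): 20.301 ÷ 0.53704 = 37.802 rad/s

37.8 rad/s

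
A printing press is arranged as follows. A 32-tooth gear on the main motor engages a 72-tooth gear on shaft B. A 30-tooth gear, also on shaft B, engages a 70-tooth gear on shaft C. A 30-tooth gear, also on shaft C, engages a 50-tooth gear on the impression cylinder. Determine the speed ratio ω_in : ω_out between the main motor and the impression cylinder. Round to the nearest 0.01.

8.75

Each stage contributes driven/driver: gear mesh 72/32 = 2.25, gear mesh 70/30 = 2.3333, gear mesh 50/30 = 1.6667.
Overall: 2.25 × 2.3333 × 1.6667 = 8.75.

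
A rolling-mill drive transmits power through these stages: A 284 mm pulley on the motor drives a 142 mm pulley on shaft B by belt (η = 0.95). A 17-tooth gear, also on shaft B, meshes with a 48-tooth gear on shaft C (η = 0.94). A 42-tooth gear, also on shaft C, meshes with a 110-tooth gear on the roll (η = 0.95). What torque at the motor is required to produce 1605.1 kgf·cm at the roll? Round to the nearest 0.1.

Overall ratio R = 0.5 × 2.8235 × 2.619 = 3.6975; overall efficiency η = 0.95 × 0.94 × 0.95 = 0.8483.
Input torque = output torque / (R × η) = 1605.1 / (3.6975 × 0.8483) = 511.71 kgf·cm.

511.7 kgf·cm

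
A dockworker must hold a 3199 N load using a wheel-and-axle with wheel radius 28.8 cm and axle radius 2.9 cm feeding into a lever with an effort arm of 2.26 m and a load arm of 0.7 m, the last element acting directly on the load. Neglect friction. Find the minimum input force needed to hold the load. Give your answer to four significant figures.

99.77 N

Wheel-and-axle MA = R/r = 28.8/2.9 = 9.931.
Lever MA = effort arm / load arm = 2.26/0.7 = 3.2286.
Combined ideal MA = 9.931 × 3.2286 = 32.063.
Effort = load / MA = 3199 / 32.063 = 99.772 N.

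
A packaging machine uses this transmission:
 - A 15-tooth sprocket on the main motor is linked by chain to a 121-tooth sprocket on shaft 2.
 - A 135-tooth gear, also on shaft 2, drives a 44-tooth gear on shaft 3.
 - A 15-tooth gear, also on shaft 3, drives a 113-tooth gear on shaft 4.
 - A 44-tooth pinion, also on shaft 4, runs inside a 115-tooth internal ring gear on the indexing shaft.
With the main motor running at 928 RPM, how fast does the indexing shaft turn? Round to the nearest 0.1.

17.9 RPM

chain 121/15 = 8.0667 → 928/8.0667 = 115.04 RPM
gear mesh 44/135 = 0.32593 → 115.04/0.32593 = 352.97 RPM
gear mesh 113/15 = 7.5333 → 352.97/7.5333 = 46.854 RPM
internal gear 115/44 = 2.6136 → 46.854/2.6136 = 17.927 RPM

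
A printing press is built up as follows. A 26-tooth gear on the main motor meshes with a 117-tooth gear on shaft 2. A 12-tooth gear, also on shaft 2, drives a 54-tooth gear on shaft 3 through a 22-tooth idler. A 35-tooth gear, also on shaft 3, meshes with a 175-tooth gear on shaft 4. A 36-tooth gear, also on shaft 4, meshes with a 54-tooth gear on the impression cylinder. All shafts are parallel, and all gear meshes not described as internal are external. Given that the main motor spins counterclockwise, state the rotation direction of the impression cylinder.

the main motor → shaft 2: external mesh, 1 reversal → CW.
shaft 2 → shaft 3: driver → idler → driven is 2 external meshes, 2 reversals → CW.
shaft 3 → shaft 4: external mesh, 1 reversal → CCW.
shaft 4 → the impression cylinder: external mesh, 1 reversal → CW.
5 reversals in total — an odd number — so the impression cylinder turns opposite to the main motor.

clockwise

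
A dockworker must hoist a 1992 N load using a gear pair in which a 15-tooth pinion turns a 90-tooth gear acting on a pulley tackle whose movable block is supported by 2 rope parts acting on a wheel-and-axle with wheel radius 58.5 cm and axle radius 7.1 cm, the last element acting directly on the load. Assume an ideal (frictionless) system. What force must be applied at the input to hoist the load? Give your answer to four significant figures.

20.15 N

Gear pair MA = 90/15 = 6.
Block-and-tackle MA = number of supporting rope parts = 2.
Wheel-and-axle MA = R/r = 58.5/7.1 = 8.2394.
Combined ideal MA = 6 × 2 × 8.2394 = 98.873.
Effort = load / MA = 1992 / 98.873 = 20.147 N.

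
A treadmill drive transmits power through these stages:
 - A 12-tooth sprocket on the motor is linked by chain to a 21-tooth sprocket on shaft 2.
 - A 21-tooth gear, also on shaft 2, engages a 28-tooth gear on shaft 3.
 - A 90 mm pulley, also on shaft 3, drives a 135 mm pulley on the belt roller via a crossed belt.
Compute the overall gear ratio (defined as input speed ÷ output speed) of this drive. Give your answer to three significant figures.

3.50

Each stage contributes driven/driver: chain 21/12 = 1.75, gear mesh 28/21 = 1.3333, belt 135/90 = 1.5.
Overall: 1.75 × 1.3333 × 1.5 = 3.5.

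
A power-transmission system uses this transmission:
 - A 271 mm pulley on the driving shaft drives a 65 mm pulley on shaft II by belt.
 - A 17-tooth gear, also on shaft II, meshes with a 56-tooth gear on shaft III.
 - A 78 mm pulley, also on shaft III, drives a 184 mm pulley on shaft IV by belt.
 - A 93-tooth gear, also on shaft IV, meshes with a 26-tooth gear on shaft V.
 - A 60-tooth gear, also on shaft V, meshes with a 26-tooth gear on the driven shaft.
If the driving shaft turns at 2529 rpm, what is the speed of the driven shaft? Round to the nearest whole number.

11200 rpm

belt 65/271 = 0.23985 → 2529/0.23985 = 10544 rpm
gear mesh 56/17 = 3.2941 → 10544/3.2941 = 3200.9 rpm
belt 184/78 = 2.359 → 3200.9/2.359 = 1356.9 rpm
gear mesh 26/93 = 0.27957 → 1356.9/0.27957 = 4853.5 rpm
gear mesh 26/60 = 0.43333 → 4853.5/0.43333 = 11200 rpm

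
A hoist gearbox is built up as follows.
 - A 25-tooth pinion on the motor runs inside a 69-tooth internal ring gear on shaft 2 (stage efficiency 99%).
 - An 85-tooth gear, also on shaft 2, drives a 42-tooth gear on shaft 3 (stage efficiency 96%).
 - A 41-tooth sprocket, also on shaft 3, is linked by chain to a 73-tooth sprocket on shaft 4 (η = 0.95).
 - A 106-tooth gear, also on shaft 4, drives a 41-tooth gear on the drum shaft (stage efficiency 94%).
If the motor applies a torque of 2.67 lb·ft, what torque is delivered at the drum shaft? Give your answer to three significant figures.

2.13 lb·ft

internal gear 69/25 = 2.76 → τ = 2.67·2.76·0.99 = 7.2955 lb·ft
gear mesh 42/85 = 0.49412 → τ = 7.2955·0.49412·0.96 = 3.4606 lb·ft
chain 73/41 = 1.7805 → τ = 3.4606·1.7805·0.95 = 5.8536 lb·ft
gear mesh 41/106 = 0.38679 → τ = 5.8536·0.38679·0.94 = 2.1283 lb·ft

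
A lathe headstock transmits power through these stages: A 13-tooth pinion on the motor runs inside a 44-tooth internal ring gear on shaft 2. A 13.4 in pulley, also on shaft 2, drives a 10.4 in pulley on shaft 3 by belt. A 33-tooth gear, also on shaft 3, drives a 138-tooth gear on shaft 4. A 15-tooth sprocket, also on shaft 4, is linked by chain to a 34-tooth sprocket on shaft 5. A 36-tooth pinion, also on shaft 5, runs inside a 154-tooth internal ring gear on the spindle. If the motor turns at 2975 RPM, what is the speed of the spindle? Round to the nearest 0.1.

the motor → shaft 2 (internal gear, 44/13): 2975 ÷ 3.3846 = 878.98 RPM
shaft 2 → shaft 3 (belt, 10.4/13.4): 878.98 ÷ 0.77612 = 1132.5 RPM
shaft 3 → shaft 4 (gear mesh, 138/33): 1132.5 ÷ 4.1818 = 270.82 RPM
shaft 4 → shaft 5 (chain, 34/15): 270.82 ÷ 2.2667 = 119.48 RPM
shaft 5 → the spindle (internal gear, 154/36): 119.48 ÷ 4.2778 = 27.93 RPM

27.9 RPM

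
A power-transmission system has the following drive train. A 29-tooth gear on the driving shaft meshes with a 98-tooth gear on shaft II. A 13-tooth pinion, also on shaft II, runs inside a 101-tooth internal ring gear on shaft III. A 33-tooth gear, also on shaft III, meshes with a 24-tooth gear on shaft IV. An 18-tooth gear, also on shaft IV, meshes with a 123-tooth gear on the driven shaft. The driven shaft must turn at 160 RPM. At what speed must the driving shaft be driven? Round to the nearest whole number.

Overall ratio R = 3.3793 × 7.7692 × 0.72727 × 6.8333 = 130.48.
Required input speed = output speed × R = 160 × 130.48 = 20876 RPM.

20876 RPM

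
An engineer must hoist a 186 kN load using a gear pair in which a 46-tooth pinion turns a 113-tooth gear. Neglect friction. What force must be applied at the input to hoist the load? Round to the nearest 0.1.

Gear pair MA = 113/46 = 2.4565.
Effort = load / MA = 186 / 2.4565 = 75.717 kN.

75.7 kN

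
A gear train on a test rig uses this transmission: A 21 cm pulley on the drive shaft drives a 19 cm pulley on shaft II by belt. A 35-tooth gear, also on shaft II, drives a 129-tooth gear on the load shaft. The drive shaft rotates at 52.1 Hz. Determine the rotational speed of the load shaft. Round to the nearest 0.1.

Belt: ratio = 19/21 = 0.90476, so shaft II turns at 52.1 / 0.90476 = 57.584 Hz.
Gear mesh: ratio = 129/35 = 3.6857, so the load shaft turns at 57.584 / 3.6857 = 15.624 Hz.

15.6 Hz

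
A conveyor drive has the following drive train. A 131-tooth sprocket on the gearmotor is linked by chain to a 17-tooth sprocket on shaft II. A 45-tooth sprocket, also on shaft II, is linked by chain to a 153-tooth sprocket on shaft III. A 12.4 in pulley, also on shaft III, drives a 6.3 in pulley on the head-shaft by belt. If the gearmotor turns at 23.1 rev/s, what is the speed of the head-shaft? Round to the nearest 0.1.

103.0 rev/s

the gearmotor → shaft II (chain, 17/131): 23.1 ÷ 0.12977 = 178.01 rev/s
shaft II → shaft III (chain, 153/45): 178.01 ÷ 3.4 = 52.355 rev/s
shaft III → the head-shaft (belt, 6.3/12.4): 52.355 ÷ 0.50806 = 103.05 rev/s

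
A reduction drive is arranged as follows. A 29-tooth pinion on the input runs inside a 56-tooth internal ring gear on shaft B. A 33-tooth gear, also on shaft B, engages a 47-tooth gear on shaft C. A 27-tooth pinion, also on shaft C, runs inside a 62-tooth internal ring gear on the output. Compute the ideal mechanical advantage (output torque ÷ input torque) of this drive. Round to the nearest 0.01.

6.32

Each stage contributes driven/driver: internal gear 56/29 = 1.931, gear mesh 47/33 = 1.4242, internal gear 62/27 = 2.2963.
Overall: 1.931 × 1.4242 × 2.2963 = 6.3154.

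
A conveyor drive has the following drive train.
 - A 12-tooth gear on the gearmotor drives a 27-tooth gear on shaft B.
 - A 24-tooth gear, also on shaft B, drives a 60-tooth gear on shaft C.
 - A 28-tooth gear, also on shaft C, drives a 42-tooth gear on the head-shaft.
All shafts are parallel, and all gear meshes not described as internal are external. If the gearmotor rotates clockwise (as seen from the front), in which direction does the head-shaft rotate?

anticlockwise

the gearmotor → shaft B: external mesh, 1 reversal → CCW.
shaft B → shaft C: external mesh, 1 reversal → CW.
shaft C → the head-shaft: external mesh, 1 reversal → CCW.
3 reversals in total — an odd number — so the head-shaft turns opposite to the gearmotor.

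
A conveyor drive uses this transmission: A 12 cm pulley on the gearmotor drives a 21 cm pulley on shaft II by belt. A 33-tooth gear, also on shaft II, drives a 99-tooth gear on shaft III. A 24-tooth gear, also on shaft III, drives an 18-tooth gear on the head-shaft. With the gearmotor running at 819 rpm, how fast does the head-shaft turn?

the gearmotor → shaft II (belt, 21/12): 819 ÷ 1.75 = 468 rpm
shaft II → shaft III (gear mesh, 99/33): 468 ÷ 3 = 156 rpm
shaft III → the head-shaft (gear mesh, 18/24): 156 ÷ 0.75 = 208 rpm

208 rpm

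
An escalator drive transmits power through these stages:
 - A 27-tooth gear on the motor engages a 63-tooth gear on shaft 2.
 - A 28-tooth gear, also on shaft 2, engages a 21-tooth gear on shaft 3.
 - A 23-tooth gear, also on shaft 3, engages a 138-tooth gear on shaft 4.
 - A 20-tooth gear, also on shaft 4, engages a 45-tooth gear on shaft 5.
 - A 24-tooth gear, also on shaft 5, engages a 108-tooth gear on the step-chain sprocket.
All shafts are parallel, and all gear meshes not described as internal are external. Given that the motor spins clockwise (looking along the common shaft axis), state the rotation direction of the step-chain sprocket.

counterclockwise

the motor → shaft 2: external mesh, 1 reversal → CCW.
shaft 2 → shaft 3: external mesh, 1 reversal → CW.
shaft 3 → shaft 4: external mesh, 1 reversal → CCW.
shaft 4 → shaft 5: external mesh, 1 reversal → CW.
shaft 5 → the step-chain sprocket: external mesh, 1 reversal → CCW.
5 reversals in total — an odd number — so the step-chain sprocket turns opposite to the motor.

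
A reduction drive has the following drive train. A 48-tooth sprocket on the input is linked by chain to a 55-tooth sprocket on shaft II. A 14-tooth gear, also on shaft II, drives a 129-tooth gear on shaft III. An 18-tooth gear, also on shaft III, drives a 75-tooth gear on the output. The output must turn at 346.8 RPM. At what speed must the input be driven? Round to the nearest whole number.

Overall ratio R = 1.1458 × 9.2143 × 4.1667 = 43.992.
Required input speed = output speed × R = 346.8 × 43.992 = 15256 RPM.

15256 RPM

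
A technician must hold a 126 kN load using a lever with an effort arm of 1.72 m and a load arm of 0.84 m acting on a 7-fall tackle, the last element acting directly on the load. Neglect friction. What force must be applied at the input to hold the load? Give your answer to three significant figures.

Lever MA = effort arm / load arm = 1.72/0.84 = 2.0476.
Block-and-tackle MA = number of supporting rope parts = 7.
Combined ideal MA = 2.0476 × 7 = 14.333.
Effort = load / MA = 126 / 14.333 = 8.7907 kN.

8.79 kN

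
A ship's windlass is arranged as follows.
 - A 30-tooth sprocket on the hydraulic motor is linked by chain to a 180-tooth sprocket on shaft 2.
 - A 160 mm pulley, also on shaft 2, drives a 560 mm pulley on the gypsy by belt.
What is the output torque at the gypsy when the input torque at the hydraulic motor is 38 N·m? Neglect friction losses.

798 N·m

chain 180/30 = 6 → τ = 38·6 = 228 N·m
belt 560/160 = 3.5 → τ = 228·3.5 = 798 N·m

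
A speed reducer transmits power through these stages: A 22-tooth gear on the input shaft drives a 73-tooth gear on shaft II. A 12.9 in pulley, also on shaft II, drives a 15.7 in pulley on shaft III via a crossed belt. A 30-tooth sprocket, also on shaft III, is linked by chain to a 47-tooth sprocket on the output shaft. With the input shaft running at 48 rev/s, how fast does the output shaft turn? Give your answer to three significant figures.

7.59 rev/s

gear mesh 73/22 = 3.3182 → 48/3.3182 = 14.466 rev/s
belt 15.7/12.9 = 1.2171 → 14.466/1.2171 = 11.886 rev/s
chain 47/30 = 1.5667 → 11.886/1.5667 = 7.5867 rev/s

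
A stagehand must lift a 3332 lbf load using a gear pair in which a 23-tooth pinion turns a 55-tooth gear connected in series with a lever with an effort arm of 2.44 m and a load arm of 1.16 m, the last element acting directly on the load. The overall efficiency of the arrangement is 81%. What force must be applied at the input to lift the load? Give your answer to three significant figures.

818 lbf

Gear pair MA = 55/23 = 2.3913.
Lever MA = effort arm / load arm = 2.44/1.16 = 2.1034.
Combined ideal MA = 2.3913 × 2.1034 = 5.03.
Actual MA = 5.03 × 0.81 = 4.0743.
Effort = load / actual MA = 3332 / 4.0743 = 817.81 lbf.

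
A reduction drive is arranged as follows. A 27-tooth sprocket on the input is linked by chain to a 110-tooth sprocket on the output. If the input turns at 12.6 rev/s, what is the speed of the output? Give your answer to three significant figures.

the input → the output (chain, 110/27): 12.6 ÷ 4.0741 = 3.0927 rev/s

3.09 rev/s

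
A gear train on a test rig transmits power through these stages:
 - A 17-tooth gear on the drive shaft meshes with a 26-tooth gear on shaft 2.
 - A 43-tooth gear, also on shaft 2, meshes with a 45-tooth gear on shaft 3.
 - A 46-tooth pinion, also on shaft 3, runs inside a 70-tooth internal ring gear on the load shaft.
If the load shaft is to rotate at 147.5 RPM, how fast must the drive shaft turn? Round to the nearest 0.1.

Overall ratio R = 1.5294 × 1.0465 × 1.5217 = 2.4356.
Required input speed = output speed × R = 147.5 × 2.4356 = 359.25 RPM.

359.3 RPM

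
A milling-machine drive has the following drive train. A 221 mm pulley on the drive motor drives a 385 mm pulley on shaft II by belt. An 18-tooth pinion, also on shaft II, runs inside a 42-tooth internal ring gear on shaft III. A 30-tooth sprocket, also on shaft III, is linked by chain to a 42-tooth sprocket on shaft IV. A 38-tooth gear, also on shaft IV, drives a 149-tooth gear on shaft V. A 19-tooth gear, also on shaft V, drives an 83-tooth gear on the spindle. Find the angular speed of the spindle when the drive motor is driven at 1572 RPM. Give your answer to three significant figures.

16.1 RPM

belt 385/221 = 1.7421 → 1572/1.7421 = 902.37 RPM
internal gear 42/18 = 2.3333 → 902.37/2.3333 = 386.73 RPM
chain 42/30 = 1.4 → 386.73/1.4 = 276.24 RPM
gear mesh 149/38 = 3.9211 → 276.24/3.9211 = 70.449 RPM
gear mesh 83/19 = 4.3684 → 70.449/4.3684 = 16.127 RPM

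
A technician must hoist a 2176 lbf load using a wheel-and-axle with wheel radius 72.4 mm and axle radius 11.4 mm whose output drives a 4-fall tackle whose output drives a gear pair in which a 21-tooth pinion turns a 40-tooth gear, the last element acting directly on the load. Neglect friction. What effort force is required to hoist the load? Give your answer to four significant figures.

Wheel-and-axle MA = R/r = 72.4/11.4 = 6.3509.
Block-and-tackle MA = number of supporting rope parts = 4.
Gear pair MA = 40/21 = 1.9048.
Combined ideal MA = 6.3509 × 4 × 1.9048 = 48.388.
Effort = load / MA = 2176 / 48.388 = 44.97 lbf.

44.97 lbf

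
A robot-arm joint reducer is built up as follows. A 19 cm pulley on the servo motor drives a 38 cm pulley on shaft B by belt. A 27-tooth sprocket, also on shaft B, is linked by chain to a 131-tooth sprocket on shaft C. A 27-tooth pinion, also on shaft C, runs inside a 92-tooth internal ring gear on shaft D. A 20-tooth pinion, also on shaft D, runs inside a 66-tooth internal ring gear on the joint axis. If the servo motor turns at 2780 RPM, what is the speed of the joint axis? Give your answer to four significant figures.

the servo motor → shaft B (belt, 38/19): 2780 ÷ 2 = 1390 RPM
shaft B → shaft C (chain, 131/27): 1390 ÷ 4.8519 = 286.49 RPM
shaft C → shaft D (internal gear, 92/27): 286.49 ÷ 3.4074 = 84.078 RPM
shaft D → the joint axis (internal gear, 66/20): 84.078 ÷ 3.3 = 25.478 RPM

25.48 RPM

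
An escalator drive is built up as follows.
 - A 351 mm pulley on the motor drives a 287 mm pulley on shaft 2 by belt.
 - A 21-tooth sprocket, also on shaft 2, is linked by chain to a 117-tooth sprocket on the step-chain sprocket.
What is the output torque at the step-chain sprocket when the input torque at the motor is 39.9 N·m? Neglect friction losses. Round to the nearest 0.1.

181.8 N·m

belt 287/351 = 0.81766 → τ = 39.9·0.81766 = 32.625 N·m
chain 117/21 = 5.5714 → τ = 32.625·5.5714 = 181.77 N·m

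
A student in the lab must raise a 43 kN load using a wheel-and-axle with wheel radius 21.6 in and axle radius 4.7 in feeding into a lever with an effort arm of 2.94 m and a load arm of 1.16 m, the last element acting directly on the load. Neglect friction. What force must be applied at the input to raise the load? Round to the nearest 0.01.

3.69 kN

Wheel-and-axle MA = R/r = 21.6/4.7 = 4.5957.
Lever MA = effort arm / load arm = 2.94/1.16 = 2.5345.
Combined ideal MA = 4.5957 × 2.5345 = 11.648.
Effort = load / MA = 43 / 11.648 = 3.6917 kN.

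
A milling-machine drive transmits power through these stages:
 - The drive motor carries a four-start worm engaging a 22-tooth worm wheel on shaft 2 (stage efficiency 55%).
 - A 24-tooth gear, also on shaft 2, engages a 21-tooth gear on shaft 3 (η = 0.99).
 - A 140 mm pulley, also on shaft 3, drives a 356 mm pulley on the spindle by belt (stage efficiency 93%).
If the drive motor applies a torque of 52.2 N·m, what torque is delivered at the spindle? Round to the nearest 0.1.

323.5 N·m

Worm: ratio = 22/4 = 5.5; torque at shaft 2 = 52.2 × 5.5 × 0.55 = 157.91 N·m.
Gear mesh: ratio = 21/24 = 0.875; torque at shaft 3 = 157.91 × 0.875 × 0.99 = 136.79 N·m.
Belt: ratio = 356/140 = 2.5429; torque at the spindle = 136.79 × 2.5429 × 0.93 = 323.48 N·m.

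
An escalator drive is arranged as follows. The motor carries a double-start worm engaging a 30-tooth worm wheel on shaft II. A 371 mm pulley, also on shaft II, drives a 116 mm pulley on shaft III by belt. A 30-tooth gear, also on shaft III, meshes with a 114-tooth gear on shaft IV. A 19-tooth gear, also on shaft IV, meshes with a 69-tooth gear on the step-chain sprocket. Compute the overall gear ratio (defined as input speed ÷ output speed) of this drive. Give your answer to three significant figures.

Each stage contributes driven/driver: worm 30/2 = 15, belt 116/371 = 0.31267, gear mesh 114/30 = 3.8, gear mesh 69/19 = 3.6316.
Overall: 15 × 0.31267 × 3.8 × 3.6316 = 64.722.

64.7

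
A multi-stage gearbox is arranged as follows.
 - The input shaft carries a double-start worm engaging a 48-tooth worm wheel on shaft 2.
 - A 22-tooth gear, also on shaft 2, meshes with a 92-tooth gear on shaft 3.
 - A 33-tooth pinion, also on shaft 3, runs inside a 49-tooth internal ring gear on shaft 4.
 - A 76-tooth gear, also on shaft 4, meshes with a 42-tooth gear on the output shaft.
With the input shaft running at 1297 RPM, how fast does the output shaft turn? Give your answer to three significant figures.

worm 48/2 = 24 → 1297/24 = 54.042 RPM
gear mesh 92/22 = 4.1818 → 54.042/4.1818 = 12.923 RPM
internal gear 49/33 = 1.4848 → 12.923/1.4848 = 8.7032 RPM
gear mesh 42/76 = 0.55263 → 8.7032/0.55263 = 15.749 RPM

15.7 RPM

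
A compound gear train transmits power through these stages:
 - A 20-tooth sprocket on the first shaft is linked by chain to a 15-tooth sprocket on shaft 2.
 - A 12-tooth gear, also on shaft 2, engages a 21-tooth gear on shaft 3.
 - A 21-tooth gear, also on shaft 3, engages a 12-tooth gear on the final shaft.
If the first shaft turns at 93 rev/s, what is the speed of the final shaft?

chain 15/20 = 0.75 → 93/0.75 = 124 rev/s
gear mesh 21/12 = 1.75 → 124/1.75 = 70.857 rev/s
gear mesh 12/21 = 0.57143 → 70.857/0.57143 = 124 rev/s

124 rev/s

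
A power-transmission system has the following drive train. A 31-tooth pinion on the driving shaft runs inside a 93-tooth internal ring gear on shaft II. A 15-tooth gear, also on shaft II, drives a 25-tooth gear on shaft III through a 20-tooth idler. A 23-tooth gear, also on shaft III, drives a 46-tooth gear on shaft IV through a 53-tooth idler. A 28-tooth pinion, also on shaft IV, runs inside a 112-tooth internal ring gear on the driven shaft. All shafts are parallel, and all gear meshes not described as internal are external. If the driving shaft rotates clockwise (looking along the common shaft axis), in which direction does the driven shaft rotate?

clockwise

the driving shaft → shaft II: internal mesh, same direction → CW.
shaft II → shaft III: driver → idler → driven is 2 external meshes, 2 reversals → CW.
shaft III → shaft IV: driver → idler → driven is 2 external meshes, 2 reversals → CW.
shaft IV → the driven shaft: internal mesh, same direction → CW.
4 reversals in total — an even number — so the driven shaft turns the same way as the driving shaft.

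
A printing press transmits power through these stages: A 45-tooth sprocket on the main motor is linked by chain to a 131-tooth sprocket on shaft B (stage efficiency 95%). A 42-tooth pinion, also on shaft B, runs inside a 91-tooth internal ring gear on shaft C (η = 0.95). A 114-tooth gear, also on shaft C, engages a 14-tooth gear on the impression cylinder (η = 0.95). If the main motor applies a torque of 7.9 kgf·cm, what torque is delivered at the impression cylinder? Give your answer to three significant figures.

5.25 kgf·cm

Chain: ratio = 131/45 = 2.9111; torque at shaft B = 7.9 × 2.9111 × 0.95 = 21.848 kgf·cm.
Internal gear: ratio = 91/42 = 2.1667; torque at shaft C = 21.848 × 2.1667 × 0.95 = 44.97 kgf·cm.
Gear mesh: ratio = 14/114 = 0.12281; torque at the impression cylinder = 44.97 × 0.12281 × 0.95 = 5.2465 kgf·cm.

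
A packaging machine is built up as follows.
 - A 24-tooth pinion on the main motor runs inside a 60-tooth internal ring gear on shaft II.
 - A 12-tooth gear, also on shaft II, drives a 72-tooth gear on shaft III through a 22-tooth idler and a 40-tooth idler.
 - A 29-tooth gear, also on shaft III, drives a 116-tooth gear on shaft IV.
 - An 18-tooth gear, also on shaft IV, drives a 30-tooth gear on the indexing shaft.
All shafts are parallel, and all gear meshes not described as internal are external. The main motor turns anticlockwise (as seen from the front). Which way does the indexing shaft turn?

clockwise

the main motor → shaft II: internal mesh, same direction → CCW.
shaft II → shaft III: driver → idler → idler → driven is 3 external meshes, 3 reversals → CW.
shaft III → shaft IV: external mesh, 1 reversal → CCW.
shaft IV → the indexing shaft: external mesh, 1 reversal → CW.
5 reversals in total — an odd number — so the indexing shaft turns opposite to the main motor.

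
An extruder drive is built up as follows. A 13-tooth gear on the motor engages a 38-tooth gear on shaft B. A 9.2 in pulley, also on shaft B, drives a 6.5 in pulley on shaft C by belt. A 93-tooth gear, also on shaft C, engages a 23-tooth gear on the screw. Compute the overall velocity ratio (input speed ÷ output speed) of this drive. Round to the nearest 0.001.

0.511

Each stage contributes driven/driver: gear mesh 38/13 = 2.9231, belt 6.5/9.2 = 0.70652, gear mesh 23/93 = 0.24731.
Overall: 2.9231 × 0.70652 × 0.24731 = 0.51075.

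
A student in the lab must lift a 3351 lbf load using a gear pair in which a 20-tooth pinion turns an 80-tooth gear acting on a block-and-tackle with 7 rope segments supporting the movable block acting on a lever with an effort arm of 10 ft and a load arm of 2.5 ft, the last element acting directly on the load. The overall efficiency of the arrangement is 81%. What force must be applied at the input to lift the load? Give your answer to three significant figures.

Gear pair MA = 80/20 = 4.
Block-and-tackle MA = number of supporting rope parts = 7.
Lever MA = effort arm / load arm = 10/2.5 = 4.
Combined ideal MA = 4 × 7 × 4 = 112.
Actual MA = 112 × 0.81 = 90.72.
Effort = load / actual MA = 3351 / 90.72 = 36.938 lbf.

36.9 lbf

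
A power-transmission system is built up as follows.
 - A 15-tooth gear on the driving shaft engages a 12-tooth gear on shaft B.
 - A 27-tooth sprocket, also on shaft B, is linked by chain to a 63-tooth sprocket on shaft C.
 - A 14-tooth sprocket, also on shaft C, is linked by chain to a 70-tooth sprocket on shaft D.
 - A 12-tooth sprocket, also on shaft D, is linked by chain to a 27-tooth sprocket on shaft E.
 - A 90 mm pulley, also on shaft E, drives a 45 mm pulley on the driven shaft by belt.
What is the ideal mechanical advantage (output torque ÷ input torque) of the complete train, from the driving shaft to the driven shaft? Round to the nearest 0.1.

Each stage contributes driven/driver: gear mesh 12/15 = 0.8, chain 63/27 = 2.3333, chain 70/14 = 5, chain 27/12 = 2.25, belt 45/90 = 0.5.
Overall: 0.8 × 2.3333 × 5 × 2.25 × 0.5 = 10.5.

10.5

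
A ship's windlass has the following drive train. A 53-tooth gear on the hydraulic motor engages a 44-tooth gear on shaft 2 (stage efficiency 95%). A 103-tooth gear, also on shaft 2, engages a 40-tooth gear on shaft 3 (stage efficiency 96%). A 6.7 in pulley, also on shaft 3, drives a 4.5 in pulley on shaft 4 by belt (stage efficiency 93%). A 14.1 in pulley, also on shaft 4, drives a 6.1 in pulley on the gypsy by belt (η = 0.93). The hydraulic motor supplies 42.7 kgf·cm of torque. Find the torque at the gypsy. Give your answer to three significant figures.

3.16 kgf·cm

After the gear mesh (44/53): 42.7 × 0.83019 × 0.95 = 33.677 kgf·cm
After the gear mesh (40/103): 33.677 × 0.38835 × 0.96 = 12.555 kgf·cm
After the belt (4.5/6.7): 12.555 × 0.67164 × 0.93 = 7.8423 kgf·cm
After the belt (6.1/14.1): 7.8423 × 0.43262 × 0.93 = 3.1553 kgf·cm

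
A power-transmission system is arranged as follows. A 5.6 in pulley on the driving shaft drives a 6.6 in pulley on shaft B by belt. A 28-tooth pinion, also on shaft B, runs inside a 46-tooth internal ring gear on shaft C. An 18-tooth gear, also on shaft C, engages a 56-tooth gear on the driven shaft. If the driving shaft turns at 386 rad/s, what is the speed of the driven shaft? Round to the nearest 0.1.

64.1 rad/s

Belt: ratio = 6.6/5.6 = 1.1786, so shaft B turns at 386 / 1.1786 = 327.52 rad/s.
Internal gear: ratio = 46/28 = 1.6429, so shaft C turns at 327.52 / 1.6429 = 199.36 rad/s.
Gear mesh: ratio = 56/18 = 3.1111, so the driven shaft turns at 199.36 / 3.1111 = 64.079 rad/s.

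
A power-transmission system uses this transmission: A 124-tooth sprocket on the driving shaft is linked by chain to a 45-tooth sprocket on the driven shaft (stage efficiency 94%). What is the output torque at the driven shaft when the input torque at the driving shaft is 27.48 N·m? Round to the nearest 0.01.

After the chain (45/124): 27.48 × 0.3629 × 0.94 = 9.3742 N·m

9.37 N·m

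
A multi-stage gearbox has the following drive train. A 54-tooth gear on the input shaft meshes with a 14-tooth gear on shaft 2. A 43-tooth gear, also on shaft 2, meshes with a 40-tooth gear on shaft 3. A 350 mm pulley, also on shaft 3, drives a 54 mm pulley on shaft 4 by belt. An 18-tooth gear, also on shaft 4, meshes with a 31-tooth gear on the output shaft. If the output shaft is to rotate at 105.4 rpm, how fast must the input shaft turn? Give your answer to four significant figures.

6.754 rpm

Overall ratio R = 0.25926 × 0.93023 × 0.15429 × 1.7222 = 0.064083.
Required input speed = output speed × R = 105.4 × 0.064083 = 6.7543 rpm.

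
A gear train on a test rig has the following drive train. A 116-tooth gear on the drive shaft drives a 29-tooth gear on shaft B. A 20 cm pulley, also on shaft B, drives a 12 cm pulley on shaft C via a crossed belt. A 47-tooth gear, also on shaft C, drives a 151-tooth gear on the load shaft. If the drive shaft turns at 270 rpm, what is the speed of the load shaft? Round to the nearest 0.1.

560.3 rpm

the drive shaft → shaft B (gear mesh, 29/116): 270 ÷ 0.25 = 1080 rpm
shaft B → shaft C (belt, 12/20): 1080 ÷ 0.6 = 1800 rpm
shaft C → the load shaft (gear mesh, 151/47): 1800 ÷ 3.2128 = 560.26 rpm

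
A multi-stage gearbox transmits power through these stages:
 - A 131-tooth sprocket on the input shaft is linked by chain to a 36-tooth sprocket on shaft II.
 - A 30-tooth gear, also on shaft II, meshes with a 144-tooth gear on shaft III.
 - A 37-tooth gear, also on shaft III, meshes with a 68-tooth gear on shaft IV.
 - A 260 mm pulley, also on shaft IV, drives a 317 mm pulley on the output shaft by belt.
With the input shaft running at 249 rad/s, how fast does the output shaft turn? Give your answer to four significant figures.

84.24 rad/s

Chain: ratio = 36/131 = 0.27481, so shaft II turns at 249 / 0.27481 = 906.08 rad/s.
Gear mesh: ratio = 144/30 = 4.8, so shaft III turns at 906.08 / 4.8 = 188.77 rad/s.
Gear mesh: ratio = 68/37 = 1.8378, so shaft IV turns at 188.77 / 1.8378 = 102.71 rad/s.
Belt: ratio = 317/260 = 1.2192, so the output shaft turns at 102.71 / 1.2192 = 84.243 rad/s.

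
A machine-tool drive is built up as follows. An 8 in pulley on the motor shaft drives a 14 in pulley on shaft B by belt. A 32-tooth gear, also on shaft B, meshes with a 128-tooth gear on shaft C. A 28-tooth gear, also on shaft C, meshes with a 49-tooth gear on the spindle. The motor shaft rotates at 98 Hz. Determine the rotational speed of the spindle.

8 Hz

belt 14/8 = 1.75 → 98/1.75 = 56 Hz
gear mesh 128/32 = 4 → 56/4 = 14 Hz
gear mesh 49/28 = 1.75 → 14/1.75 = 8 Hz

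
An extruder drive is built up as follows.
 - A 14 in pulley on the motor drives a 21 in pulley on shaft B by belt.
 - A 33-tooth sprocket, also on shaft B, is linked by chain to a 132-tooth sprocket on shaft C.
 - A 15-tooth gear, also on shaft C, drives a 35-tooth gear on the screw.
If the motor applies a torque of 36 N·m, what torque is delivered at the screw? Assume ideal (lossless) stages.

After the belt (21/14): 36 × 1.5 = 54 N·m
After the chain (132/33): 54 × 4 = 216 N·m
After the gear mesh (35/15): 216 × 2.3333 = 504 N·m

504 N·m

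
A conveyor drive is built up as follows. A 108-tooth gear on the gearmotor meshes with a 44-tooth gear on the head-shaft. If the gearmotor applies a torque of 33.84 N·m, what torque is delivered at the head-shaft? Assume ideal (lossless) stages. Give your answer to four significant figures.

13.79 N·m

Gear mesh: ratio = 44/108 = 0.40741; torque at the head-shaft = 33.84 × 0.40741 = 13.787 N·m.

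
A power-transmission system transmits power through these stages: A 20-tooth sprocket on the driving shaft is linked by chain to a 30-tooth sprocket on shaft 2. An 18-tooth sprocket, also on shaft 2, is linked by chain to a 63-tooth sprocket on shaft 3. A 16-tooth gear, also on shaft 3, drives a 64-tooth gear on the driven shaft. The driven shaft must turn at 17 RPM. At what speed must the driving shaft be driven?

357 RPM

Overall ratio R = 1.5 × 3.5 × 4 = 21.
Required input speed = output speed × R = 17 × 21 = 357 RPM.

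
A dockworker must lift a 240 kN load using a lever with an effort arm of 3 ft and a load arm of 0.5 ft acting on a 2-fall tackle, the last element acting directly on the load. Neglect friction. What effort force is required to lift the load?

20 kN

Lever MA = effort arm / load arm = 3/0.5 = 6.
Block-and-tackle MA = number of supporting rope parts = 2.
Combined ideal MA = 6 × 2 = 12.
Effort = load / MA = 240 / 12 = 20 kN.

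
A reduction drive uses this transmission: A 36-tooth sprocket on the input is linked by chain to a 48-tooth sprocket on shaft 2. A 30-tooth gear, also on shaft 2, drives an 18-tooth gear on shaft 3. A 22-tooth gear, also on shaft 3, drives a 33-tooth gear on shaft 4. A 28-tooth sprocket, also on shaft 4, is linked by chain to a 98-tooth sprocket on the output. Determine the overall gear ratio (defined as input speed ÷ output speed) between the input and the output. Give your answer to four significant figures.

4.200

Each stage contributes driven/driver: chain 48/36 = 1.3333, gear mesh 18/30 = 0.6, gear mesh 33/22 = 1.5, chain 98/28 = 3.5.
Overall: 1.3333 × 0.6 × 1.5 × 3.5 = 4.2.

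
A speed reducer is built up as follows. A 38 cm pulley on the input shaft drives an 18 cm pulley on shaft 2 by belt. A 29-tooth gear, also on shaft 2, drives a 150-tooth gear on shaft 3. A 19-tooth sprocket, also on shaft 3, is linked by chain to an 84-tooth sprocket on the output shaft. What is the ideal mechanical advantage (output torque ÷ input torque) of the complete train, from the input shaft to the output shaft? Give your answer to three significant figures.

Each stage contributes driven/driver: belt 18/38 = 0.47368, gear mesh 150/29 = 5.1724, chain 84/19 = 4.4211.
Overall: 0.47368 × 5.1724 × 4.4211 = 10.832.

10.8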